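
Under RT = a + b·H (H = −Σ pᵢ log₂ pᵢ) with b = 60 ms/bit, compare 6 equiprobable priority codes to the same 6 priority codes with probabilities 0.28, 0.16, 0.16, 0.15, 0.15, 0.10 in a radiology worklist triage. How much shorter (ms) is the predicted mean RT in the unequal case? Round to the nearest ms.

Equiprobable entropy H₀ = log₂ 6 = 2.5850 bits.
Skewed entropy H = −Σ pᵢ log₂ pᵢ = 2.5135 bits.
ΔRT = b·(H₀ − H) = 60 × 0.0714 = 4.29 ms.

4 ms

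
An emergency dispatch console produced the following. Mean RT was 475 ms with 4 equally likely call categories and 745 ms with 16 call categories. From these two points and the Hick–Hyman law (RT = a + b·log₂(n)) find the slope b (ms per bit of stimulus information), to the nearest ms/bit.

135 ms/bit

Slope: b = (745 − 475) / (log₂ 16 − log₂ 4) = 270/2.0000 = 135 ms/bit.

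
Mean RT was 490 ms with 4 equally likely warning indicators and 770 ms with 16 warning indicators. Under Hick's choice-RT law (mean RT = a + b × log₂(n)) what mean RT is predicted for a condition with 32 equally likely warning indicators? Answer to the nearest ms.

910 ms

Solve the two-equation system in a and b:
  b = (770 − 490) / (log₂ 16 − log₂ 4) = 280 / (4 − 2) = 140 ms/bit
  a = 490 − 140 × 2 = 210 ms
Then RT(32) = 210 + 140 × log₂ 32 = 210 + 140 × 5 ≈ 910.000 ms.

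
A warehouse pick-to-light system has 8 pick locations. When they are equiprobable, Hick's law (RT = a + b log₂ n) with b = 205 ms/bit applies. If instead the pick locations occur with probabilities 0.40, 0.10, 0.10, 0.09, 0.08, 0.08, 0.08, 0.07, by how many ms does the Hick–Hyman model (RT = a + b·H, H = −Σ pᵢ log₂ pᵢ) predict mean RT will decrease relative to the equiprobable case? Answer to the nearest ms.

72 ms

Equiprobable entropy H₀ = log₂ 8 = 3.0000 bits.
Skewed entropy H = −Σ pᵢ log₂ pᵢ = 2.6489 bits.
ΔRT = b·(H₀ − H) = 205 × 0.3511 = 71.98 ms.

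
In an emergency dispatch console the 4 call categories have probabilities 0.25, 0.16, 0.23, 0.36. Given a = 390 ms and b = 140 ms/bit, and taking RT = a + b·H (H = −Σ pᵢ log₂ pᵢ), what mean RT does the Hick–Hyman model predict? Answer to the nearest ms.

Entropy contributions −pᵢ log₂ pᵢ: 0.5000, 0.4230, 0.4877, 0.5306; sum H = 1.9413 bits.
RT = a + bH = 390 + 140·1.9413 = 661.78 ms.

662 ms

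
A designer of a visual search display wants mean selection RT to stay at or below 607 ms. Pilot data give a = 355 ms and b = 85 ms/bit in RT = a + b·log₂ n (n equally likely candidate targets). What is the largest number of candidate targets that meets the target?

85·log₂ n ≤ 607 − 355 = 252, giving log₂ n ≤ 2.9647 and n ≤ 7.807. The largest whole number is 7.

7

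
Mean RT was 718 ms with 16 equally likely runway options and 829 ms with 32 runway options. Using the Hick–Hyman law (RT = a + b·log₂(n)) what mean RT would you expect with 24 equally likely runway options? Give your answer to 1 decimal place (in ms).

782.9 ms

Fit slope and intercept:
  b = (829 − 718) / (log₂ 32 − log₂ 16) = 111 / (5 − 4) = 111.000 ms/bit
  a = 718 − 111.000 × 4 = 274.000 ms
Then RT(24) = 274.000 + 111.000 × log₂ 24 = 274.000 + 111.000 × 4.5850 ≈ 782.931 ms.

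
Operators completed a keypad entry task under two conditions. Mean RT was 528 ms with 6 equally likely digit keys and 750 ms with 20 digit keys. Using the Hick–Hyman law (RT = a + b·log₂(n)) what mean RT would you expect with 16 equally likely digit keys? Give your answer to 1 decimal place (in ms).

With log₂ n on the abscissa the relation is linear; from the two conditions:
  b = (750 − 528) / (log₂ 20 − log₂ 6) = 222 / (4.3219 − 2.5850) = 127.809 ms/bit
  a = 528 − 127.809 × 2.5850 = 197.618 ms
Then RT(16) = 197.618 + 127.809 × log₂ 16 = 197.618 + 127.809 × 4 ≈ 708.855 ms.

708.9 ms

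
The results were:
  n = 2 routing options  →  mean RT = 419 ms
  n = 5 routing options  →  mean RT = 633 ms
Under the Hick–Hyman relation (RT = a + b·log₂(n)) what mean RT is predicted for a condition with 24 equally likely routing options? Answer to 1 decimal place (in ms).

999.4 ms

RT is linear in log₂ n, so two points fix the line:
  b = (633 − 419) / (log₂ 5 − log₂ 2) = 214 / (2.3219 − 1) = 161.885 ms/bit
  a = 419 − 161.885 × 1 = 257.115 ms
Then RT(24) = 257.115 + 161.885 × log₂ 24 = 257.115 + 161.885 × 4.5850 ≈ 999.351 ms.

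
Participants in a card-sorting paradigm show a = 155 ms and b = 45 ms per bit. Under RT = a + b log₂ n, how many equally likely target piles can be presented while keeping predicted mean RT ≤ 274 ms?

6

Set 155 + 45·log₂ n ≤ 274 → log₂ n ≤ (274 − 155)/45 = 2.6444.
So n ≤ 2^2.6444 = 6.253; the largest integer n is 6.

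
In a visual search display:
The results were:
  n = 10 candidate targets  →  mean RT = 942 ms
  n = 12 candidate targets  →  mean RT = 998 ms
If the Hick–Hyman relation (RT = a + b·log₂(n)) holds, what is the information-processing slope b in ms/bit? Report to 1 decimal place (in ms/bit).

212.9 ms/bit

Slope: b = (998 − 942) / (log₂ 12 − log₂ 10) = 56/0.2630 = 212.900 ms/bit.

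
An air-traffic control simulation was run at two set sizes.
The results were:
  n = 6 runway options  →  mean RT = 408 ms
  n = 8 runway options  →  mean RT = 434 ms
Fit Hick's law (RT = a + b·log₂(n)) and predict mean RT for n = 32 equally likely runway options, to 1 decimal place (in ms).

559.3 ms

RT is linear in log₂ n, so two points fix the line:
  b = (434 − 408) / (log₂ 8 − log₂ 6) = 26 / (3 − 2.5850) = 62.645 ms/bit
  a = 408 − 62.645 × 2.5850 = 246.065 ms
Then RT(32) = 246.065 + 62.645 × log₂ 32 = 246.065 + 62.645 × 5 ≈ 559.290 ms.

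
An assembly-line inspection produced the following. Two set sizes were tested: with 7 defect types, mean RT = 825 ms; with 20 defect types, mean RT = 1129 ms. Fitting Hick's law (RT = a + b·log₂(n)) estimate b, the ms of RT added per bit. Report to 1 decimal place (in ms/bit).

200.7 ms/bit

Slope: b = (1129 − 825) / (log₂ 20 − log₂ 7) = 304/1.5146 = 200.717 ms/bit.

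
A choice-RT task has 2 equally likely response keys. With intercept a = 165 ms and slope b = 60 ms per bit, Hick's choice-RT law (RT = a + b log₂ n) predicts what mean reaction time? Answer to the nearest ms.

225 ms

log₂(2) = 1 bits, so RT = 165 + 60 × 1 ≈ 225.000 ms.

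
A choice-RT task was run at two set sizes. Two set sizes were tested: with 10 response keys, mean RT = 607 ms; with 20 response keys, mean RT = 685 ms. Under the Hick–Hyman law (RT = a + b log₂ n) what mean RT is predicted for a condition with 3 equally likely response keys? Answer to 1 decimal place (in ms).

471.5 ms

With log₂ n on the abscissa the relation is linear; from the two conditions:
  b = (685 − 607) / (log₂ 20 − log₂ 10) = 78 / (4.3219 − 3.3219) = 78.000 ms/bit
  a = 607 − 78.000 × 3.3219 = 347.890 ms
Then RT(3) = 347.890 + 78.000 × log₂ 3 = 347.890 + 78.000 × 1.5850 ≈ 471.517 ms.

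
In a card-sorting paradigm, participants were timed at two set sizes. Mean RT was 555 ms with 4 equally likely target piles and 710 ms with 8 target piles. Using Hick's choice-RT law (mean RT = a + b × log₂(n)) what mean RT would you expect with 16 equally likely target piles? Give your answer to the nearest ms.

RT is linear in log₂ n, so two points fix the line:
  b = (710 − 555) / (log₂ 8 − log₂ 4) = 155 / (3 − 2) = 155 ms/bit
  a = 555 − 155 × 2 = 245 ms
Then RT(16) = 245 + 155 × log₂ 16 = 245 + 155 × 4 ≈ 865.000 ms.

865 ms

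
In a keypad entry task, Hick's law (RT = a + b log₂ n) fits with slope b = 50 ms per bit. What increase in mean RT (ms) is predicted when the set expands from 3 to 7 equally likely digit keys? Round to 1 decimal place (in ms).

61.1 ms

Only the slope matters, since a is common to both: ΔRT = b·log₂(n₂/n₁).
log₂(7) − log₂(3) = 2.8074 − 1.5850 = 1.2224.
ΔRT = 50 × 1.2224 = 61.120 ms.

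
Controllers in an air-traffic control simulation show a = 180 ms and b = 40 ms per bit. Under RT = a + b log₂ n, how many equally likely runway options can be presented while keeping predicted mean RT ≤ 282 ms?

Set 180 + 40·log₂ n ≤ 282 → log₂ n ≤ (282 − 180)/40 = 2.5500.
So n ≤ 2^2.5500 = 5.856; the largest integer n is 5.

5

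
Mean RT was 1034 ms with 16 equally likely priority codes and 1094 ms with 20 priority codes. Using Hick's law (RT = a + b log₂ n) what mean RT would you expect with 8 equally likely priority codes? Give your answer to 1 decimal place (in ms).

With log₂ n on the abscissa the relation is linear; from the two conditions:
  b = (1094 − 1034) / (log₂ 20 − log₂ 16) = 60 / (4.3219 − 4) = 186.377 ms/bit
  a = 1034 − 186.377 × 4 = 288.492 ms
Then RT(8) = 288.492 + 186.377 × log₂ 8 = 288.492 + 186.377 × 3 ≈ 847.623 ms.

847.6 ms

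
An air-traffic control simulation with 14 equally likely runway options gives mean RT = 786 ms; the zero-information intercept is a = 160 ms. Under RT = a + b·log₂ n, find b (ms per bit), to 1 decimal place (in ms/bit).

164.4 ms/bit

14 alternatives carry log₂ 14 = 3.8074 bits; the choice cost is 786 − 160 = 626 ms, so b = 626/3.8074 = 164.419 ms/bit.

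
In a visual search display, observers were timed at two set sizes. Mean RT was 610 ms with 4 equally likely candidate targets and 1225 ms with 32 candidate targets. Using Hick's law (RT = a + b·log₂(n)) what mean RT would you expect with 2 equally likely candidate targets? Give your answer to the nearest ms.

With log₂ n on the abscissa the relation is linear; from the two conditions:
  b = (1225 − 610) / (log₂ 32 − log₂ 4) = 615 / (5 − 2) = 205 ms/bit
  a = 610 − 205 × 2 = 200 ms
Then RT(2) = 200 + 205 × log₂ 2 = 200 + 205 × 1 ≈ 405.000 ms.

405 ms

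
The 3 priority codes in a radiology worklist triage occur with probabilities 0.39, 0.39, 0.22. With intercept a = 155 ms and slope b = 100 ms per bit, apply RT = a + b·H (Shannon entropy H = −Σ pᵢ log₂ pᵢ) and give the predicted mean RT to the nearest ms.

309 ms

Entropy contributions −pᵢ log₂ pᵢ: 0.5298, 0.5298, 0.4806; sum H = 1.5402 bits.
RT = a + bH = 155 + 100·1.5402 = 309.02 ms.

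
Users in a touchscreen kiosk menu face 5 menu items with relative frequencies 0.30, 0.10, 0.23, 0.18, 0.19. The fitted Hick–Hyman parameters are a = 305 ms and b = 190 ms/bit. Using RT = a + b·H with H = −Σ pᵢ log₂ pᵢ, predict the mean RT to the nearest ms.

731 ms

H = 0.30·log₂(1/0.30) + 0.10·log₂(1/0.10) + 0.23·log₂(1/0.23) + 0.18·log₂(1/0.18) + 0.19·log₂(1/0.19) = 2.2415 bits.
RT = 305 + 190 × 2.2415 = 730.88 ms.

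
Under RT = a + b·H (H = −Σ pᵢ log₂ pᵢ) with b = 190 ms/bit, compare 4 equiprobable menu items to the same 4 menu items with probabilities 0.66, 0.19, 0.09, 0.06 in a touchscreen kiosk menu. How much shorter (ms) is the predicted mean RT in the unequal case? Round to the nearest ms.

113 ms

Equiprobable entropy H₀ = log₂ 4 = 2.0000 bits.
Skewed entropy H = −Σ pᵢ log₂ pᵢ = 1.4071 bits.
ΔRT = b·(H₀ − H) = 190 × 0.5929 = 112.66 ms.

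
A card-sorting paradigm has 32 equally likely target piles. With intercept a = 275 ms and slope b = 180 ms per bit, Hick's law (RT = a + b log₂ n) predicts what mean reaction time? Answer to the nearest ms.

log₂(32) = 5 bits, so RT = 275 + 180 × 5 ≈ 1175.000 ms.

1175 ms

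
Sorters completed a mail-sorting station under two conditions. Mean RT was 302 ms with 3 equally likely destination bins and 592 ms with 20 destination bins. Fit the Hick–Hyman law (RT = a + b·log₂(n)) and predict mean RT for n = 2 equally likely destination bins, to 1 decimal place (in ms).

Solve the two-equation system in a and b:
  b = (592 − 302) / (log₂ 20 − log₂ 3) = 290 / (4.3219 − 1.5850) = 105.957 ms/bit
  a = 302 − 105.957 × 1.5850 = 134.063 ms
Then RT(2) = 134.063 + 105.957 × log₂ 2 = 134.063 + 105.957 × 1 ≈ 240.019 ms.

240.0 ms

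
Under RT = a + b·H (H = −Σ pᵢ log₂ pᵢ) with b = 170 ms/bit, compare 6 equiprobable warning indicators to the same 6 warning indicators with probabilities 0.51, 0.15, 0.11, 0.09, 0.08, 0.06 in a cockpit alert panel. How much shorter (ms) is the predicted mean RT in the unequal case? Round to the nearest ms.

The RT saving is b·ΔH. Equiprobable H₀ = log₂(6) = 2.5850 bits; with the given probabilities H = 2.1040 bits.
b·(H₀ − H) = 170 × (2.5850 − 2.1040) = 81.77 ms.

82 ms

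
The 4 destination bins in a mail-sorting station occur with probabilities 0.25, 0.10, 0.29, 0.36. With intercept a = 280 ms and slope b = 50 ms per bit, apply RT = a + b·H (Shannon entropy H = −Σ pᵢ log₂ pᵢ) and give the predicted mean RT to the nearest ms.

374 ms

Entropy contributions −pᵢ log₂ pᵢ: 0.5000, 0.3322, 0.5179, 0.5306; sum H = 1.8807 bits.
RT = a + bH = 280 + 50·1.8807 = 374.04 ms.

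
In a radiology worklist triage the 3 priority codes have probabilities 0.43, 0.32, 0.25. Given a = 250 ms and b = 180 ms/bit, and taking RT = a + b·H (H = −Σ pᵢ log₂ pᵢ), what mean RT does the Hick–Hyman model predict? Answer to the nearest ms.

Entropy contributions −pᵢ log₂ pᵢ: 0.5236, 0.5260, 0.5000; sum H = 1.5496 bits.
RT = a + bH = 250 + 180·1.5496 = 528.93 ms.

529 ms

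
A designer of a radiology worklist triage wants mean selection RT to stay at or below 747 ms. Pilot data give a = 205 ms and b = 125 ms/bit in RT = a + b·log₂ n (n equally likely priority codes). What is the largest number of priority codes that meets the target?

Set 205 + 125·log₂ n ≤ 747 → log₂ n ≤ (747 − 205)/125 = 4.3360.
So n ≤ 2^4.3360 = 20.196; the largest integer n is 20.

20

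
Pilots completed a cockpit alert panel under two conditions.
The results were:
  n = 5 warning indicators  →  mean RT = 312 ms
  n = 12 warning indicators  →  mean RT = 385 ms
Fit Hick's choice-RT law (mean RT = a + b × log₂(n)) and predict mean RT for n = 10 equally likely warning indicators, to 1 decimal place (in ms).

369.8 ms

With log₂ n on the abscissa the relation is linear; from the two conditions:
  b = (385 − 312) / (log₂ 12 − log₂ 5) = 73 / (3.5850 − 2.3219) = 57.797 ms/bit
  a = 312 − 57.797 × 2.3219 = 177.799 ms
Then RT(10) = 177.799 + 57.797 × log₂ 10 = 177.799 + 57.797 × 3.3219 ≈ 369.797 ms.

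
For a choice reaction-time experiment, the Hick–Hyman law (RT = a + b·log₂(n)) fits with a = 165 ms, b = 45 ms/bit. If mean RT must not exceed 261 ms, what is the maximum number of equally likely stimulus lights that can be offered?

45·log₂ n ≤ 261 − 165 = 96, giving log₂ n ≤ 2.1333 and n ≤ 4.387. The largest whole number is 4.

4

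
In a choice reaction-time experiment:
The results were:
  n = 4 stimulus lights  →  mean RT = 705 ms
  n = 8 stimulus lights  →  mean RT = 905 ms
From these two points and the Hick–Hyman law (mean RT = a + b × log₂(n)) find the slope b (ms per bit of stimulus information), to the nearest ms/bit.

The slope on a log₂ axis is (905 − 705) / (3 − 2) = 200 ms/bit.

200 ms/bit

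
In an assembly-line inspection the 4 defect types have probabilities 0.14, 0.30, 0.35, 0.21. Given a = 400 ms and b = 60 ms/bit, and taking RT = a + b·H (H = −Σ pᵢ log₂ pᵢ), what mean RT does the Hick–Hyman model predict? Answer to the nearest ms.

Entropy contributions −pᵢ log₂ pᵢ: 0.3971, 0.5211, 0.5301, 0.4728; sum H = 1.9211 bits.
RT = a + bH = 400 + 60·1.9211 = 515.27 ms.

515 ms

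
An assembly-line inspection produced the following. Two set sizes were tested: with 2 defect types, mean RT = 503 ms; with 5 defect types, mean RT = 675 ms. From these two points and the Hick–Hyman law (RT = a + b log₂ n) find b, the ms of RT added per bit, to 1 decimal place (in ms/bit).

130.1 ms/bit

Slope: b = (675 − 503) / (log₂ 5 − log₂ 2) = 172/1.3219 = 130.113 ms/bit.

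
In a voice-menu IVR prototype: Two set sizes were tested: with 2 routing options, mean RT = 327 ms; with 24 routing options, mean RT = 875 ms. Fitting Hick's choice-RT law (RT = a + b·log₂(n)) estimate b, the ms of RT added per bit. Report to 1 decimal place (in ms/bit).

152.9 ms/bit

Slope: b = (875 − 327) / (log₂ 24 − log₂ 2) = 548/3.5850 = 152.861 ms/bit.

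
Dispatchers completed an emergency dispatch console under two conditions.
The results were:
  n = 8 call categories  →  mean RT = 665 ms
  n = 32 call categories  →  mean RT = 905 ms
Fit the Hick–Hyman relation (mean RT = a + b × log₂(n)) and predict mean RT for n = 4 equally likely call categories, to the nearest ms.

545 ms

With log₂ n on the abscissa the relation is linear; from the two conditions:
  b = (905 − 665) / (log₂ 32 − log₂ 8) = 240 / (5 − 3) = 120 ms/bit
  a = 665 − 120 × 3 = 305 ms
Then RT(4) = 305 + 120 × log₂ 4 = 305 + 120 × 2 ≈ 545.000 ms.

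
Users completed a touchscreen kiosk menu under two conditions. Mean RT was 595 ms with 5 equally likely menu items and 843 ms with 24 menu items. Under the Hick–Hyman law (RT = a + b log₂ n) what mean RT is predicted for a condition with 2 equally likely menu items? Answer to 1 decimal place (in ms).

450.1 ms

Fit slope and intercept:
  b = (843 − 595) / (log₂ 24 − log₂ 5) = 248 / (4.5850 − 2.3219) = 109.587 ms/bit
  a = 595 − 109.587 × 2.3219 = 340.546 ms
Then RT(2) = 340.546 + 109.587 × log₂ 2 = 340.546 + 109.587 × 1 ≈ 450.133 ms.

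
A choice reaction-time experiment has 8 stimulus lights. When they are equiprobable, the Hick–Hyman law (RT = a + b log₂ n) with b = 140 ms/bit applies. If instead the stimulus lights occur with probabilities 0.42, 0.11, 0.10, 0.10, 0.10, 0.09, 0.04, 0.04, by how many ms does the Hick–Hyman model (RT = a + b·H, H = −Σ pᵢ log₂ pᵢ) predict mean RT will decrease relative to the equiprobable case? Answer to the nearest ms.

The RT saving is b·ΔH. Equiprobable H₀ = log₂(8) = 3.0000 bits; with the given probabilities H = 2.5567 bits.
b·(H₀ − H) = 140 × (3.0000 − 2.5567) = 62.07 ms.

62 ms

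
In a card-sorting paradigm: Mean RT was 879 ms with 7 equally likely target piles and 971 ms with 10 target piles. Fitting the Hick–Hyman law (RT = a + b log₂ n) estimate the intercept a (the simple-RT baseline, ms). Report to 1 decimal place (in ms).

377.1 ms

The slope on a log₂ axis is (971 − 879) / (3.3219 − 2.8074) = 178.789 ms/bit.
a = RT₁ − b·log₂ n₁ = 879 − 178.789 × 2.8074 = 377.076 ms.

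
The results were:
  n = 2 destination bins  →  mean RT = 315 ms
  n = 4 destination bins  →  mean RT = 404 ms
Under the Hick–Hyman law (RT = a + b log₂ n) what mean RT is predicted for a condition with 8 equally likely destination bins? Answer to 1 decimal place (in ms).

Solve the two-equation system in a and b:
  b = (404 − 315) / (log₂ 4 − log₂ 2) = 89 / (2 − 1) = 89.000 ms/bit
  a = 315 − 89.000 × 1 = 226.000 ms
Then RT(8) = 226.000 + 89.000 × log₂ 8 = 226.000 + 89.000 × 3 ≈ 493.000 ms.

493.0 ms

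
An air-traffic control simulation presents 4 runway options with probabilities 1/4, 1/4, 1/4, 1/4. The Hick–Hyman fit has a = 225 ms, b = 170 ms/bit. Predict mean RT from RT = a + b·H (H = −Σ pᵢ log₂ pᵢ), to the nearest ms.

565 ms

H = −Σ pᵢ log₂ pᵢ = 0.25·2 + 0.25·2 + 0.25·2 + 0.25·2 = 2.000 bits.
RT = 225 + 170 × 2.000 = 565.00 ms.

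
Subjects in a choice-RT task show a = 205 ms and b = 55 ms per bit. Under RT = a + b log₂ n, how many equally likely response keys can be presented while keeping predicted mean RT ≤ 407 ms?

55·log₂ n ≤ 407 − 205 = 202, giving log₂ n ≤ 3.6727 and n ≤ 12.753. The largest whole number is 12.

12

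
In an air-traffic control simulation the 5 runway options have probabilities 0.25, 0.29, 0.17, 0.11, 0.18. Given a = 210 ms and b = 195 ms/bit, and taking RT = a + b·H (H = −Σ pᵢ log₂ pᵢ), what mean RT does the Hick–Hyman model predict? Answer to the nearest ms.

Entropy contributions −pᵢ log₂ pᵢ: 0.5000, 0.5179, 0.4346, 0.3503, 0.4453; sum H = 2.2481 bits.
RT = a + bH = 210 + 195·2.2481 = 648.38 ms.

648 ms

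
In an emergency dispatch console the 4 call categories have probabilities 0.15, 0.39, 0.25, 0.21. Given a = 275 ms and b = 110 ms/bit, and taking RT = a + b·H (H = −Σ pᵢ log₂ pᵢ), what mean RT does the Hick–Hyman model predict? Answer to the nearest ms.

485 ms

Entropy contributions −pᵢ log₂ pᵢ: 0.4105, 0.5298, 0.5000, 0.4728; sum H = 1.9132 bits.
RT = a + bH = 275 + 110·1.9132 = 485.45 ms.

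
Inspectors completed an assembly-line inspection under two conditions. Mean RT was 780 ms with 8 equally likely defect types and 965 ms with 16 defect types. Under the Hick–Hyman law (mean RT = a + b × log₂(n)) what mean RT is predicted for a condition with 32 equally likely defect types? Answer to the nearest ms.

RT is linear in log₂ n, so two points fix the line:
  b = (965 − 780) / (log₂ 16 − log₂ 8) = 185 / (4 − 3) = 185 ms/bit
  a = 780 − 185 × 3 = 225 ms
Then RT(32) = 225 + 185 × log₂ 32 = 225 + 185 × 5 ≈ 1150.000 ms.

1150 ms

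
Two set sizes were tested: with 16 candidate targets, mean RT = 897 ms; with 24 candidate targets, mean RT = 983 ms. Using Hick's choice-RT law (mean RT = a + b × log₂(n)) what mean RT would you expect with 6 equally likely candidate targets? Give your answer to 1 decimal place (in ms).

689.0 ms

Fit slope and intercept:
  b = (983 − 897) / (log₂ 24 − log₂ 16) = 86 / (4.5850 − 4) = 147.018 ms/bit
  a = 897 − 147.018 × 4 = 308.928 ms
Then RT(6) = 308.928 + 147.018 × log₂ 6 = 308.928 + 147.018 × 2.5850 ≈ 688.964 ms.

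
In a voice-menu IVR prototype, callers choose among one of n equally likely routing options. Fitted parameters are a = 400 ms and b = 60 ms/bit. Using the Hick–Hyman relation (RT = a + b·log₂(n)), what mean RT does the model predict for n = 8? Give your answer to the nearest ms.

log₂(8) = 3 bits, so RT = 400 + 60 × 3 ≈ 580.000 ms.

580 ms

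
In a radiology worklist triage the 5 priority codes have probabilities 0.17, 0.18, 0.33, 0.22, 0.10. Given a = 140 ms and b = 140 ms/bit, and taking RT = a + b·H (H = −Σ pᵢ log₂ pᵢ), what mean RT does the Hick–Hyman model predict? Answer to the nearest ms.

451 ms

H = 0.17·log₂(1/0.17) + 0.18·log₂(1/0.18) + 0.33·log₂(1/0.33) + 0.22·log₂(1/0.22) + 0.10·log₂(1/0.10) = 2.2205 bits.
RT = 140 + 140 × 2.2205 = 450.87 ms.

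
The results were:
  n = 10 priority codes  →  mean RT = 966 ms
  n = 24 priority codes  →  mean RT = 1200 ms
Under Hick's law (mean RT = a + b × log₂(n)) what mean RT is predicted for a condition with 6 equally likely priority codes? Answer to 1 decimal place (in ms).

Solve the two-equation system in a and b:
  b = (1200 − 966) / (log₂ 24 − log₂ 10) = 234 / (4.5850 − 3.3219) = 185.268 ms/bit
  a = 966 − 185.268 × 3.3219 = 350.553 ms
Then RT(6) = 350.553 + 185.268 × log₂ 6 = 350.553 + 185.268 × 2.5850 ≈ 829.464 ms.

829.5 ms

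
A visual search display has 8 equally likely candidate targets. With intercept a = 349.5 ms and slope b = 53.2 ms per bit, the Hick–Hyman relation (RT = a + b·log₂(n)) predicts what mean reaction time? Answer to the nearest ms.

509 ms

log₂(8) = 3 bits, so RT = 349.5 + 53.2 × 3 ≈ 509.100 ms.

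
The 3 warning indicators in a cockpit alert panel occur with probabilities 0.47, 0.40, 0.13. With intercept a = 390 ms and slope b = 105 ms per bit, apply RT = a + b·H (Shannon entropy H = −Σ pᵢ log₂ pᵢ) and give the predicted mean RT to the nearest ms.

H = 0.47·log₂(1/0.47) + 0.40·log₂(1/0.40) + 0.13·log₂(1/0.13) = 1.4234 bits.
RT = 390 + 105 × 1.4234 = 539.45 ms.

539 ms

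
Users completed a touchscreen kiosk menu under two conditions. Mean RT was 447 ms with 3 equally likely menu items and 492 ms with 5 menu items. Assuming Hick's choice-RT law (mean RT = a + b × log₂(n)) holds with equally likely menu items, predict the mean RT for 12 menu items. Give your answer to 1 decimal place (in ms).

569.1 ms

Fit slope and intercept:
  b = (492 − 447) / (log₂ 5 − log₂ 3) = 45 / (2.3219 − 1.5850) = 61.061 ms/bit
  a = 447 − 61.061 × 1.5850 = 350.220 ms
Then RT(12) = 350.220 + 61.061 × log₂ 12 = 350.220 + 61.061 × 3.5850 ≈ 569.122 ms.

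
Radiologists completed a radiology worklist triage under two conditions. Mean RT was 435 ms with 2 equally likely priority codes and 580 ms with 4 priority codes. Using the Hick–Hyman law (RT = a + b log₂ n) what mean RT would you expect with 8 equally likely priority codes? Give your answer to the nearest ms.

RT is linear in log₂ n, so two points fix the line:
  b = (580 − 435) / (log₂ 4 − log₂ 2) = 145 / (2 − 1) = 145 ms/bit
  a = 435 − 145 × 1 = 290 ms
Then RT(8) = 290 + 145 × log₂ 8 = 290 + 145 × 3 ≈ 725.000 ms.

725 ms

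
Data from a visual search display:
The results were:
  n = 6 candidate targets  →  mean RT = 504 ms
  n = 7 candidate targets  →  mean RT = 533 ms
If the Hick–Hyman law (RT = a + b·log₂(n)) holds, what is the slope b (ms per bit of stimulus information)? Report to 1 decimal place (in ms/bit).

130.4 ms/bit

b = (RT₂ − RT₁)/(log₂ n₂ − log₂ n₁) = (533 − 504)/(2.8074 − 2.5850) = 130.400 ms/bit.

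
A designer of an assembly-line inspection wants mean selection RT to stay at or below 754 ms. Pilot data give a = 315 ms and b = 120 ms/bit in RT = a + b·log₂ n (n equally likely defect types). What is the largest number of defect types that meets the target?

120·log₂ n ≤ 754 − 315 = 439, giving log₂ n ≤ 3.6583 and n ≤ 12.626. The largest whole number is 12.

12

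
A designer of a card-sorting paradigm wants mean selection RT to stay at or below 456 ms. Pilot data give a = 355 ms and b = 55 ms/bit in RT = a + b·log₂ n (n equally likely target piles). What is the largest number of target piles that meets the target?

3

55·log₂ n ≤ 456 − 355 = 101, giving log₂ n ≤ 1.8364 and n ≤ 3.571. The largest whole number is 3.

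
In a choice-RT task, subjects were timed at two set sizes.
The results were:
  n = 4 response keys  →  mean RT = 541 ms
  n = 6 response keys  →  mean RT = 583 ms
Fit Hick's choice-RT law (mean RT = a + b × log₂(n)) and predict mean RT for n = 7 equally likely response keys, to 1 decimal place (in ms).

599.0 ms

Solve the two-equation system in a and b:
  b = (583 − 541) / (log₂ 6 − log₂ 4) = 42 / (2.5850 − 2) = 71.799 ms/bit
  a = 541 − 71.799 × 2 = 397.401 ms
Then RT(7) = 397.401 + 71.799 × log₂ 7 = 397.401 + 71.799 × 2.8074 ≈ 598.968 ms.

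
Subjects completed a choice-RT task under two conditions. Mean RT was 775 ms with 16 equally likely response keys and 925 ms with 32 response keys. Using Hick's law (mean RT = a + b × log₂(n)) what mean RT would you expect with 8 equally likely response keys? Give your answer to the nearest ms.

625 ms

Fit slope and intercept:
  b = (925 − 775) / (log₂ 32 − log₂ 16) = 150 / (5 − 4) = 150 ms/bit
  a = 775 − 150 × 4 = 175 ms
Then RT(8) = 175 + 150 × log₂ 8 = 175 + 150 × 3 ≈ 625.000 ms.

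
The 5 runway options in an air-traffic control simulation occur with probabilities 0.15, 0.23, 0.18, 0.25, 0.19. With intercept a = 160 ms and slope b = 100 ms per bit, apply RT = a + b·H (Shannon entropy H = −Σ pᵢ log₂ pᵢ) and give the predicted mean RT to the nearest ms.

Entropy contributions −pᵢ log₂ pᵢ: 0.4105, 0.4877, 0.4453, 0.5000, 0.4552; sum H = 2.2987 bits.
RT = a + bH = 160 + 100·2.2987 = 389.87 ms.

390 ms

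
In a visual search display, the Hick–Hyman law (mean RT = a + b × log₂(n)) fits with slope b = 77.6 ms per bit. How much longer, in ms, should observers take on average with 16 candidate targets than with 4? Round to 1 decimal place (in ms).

The intercept a cancels: ΔRT = b·(log₂ n₂ − log₂ n₁) = b·log₂(n₂/n₁).
log₂(16) − log₂(4) = log₂(16/4) = log₂(4) = 2.
ΔRT = 77.6 × 2.0000 = 155.200 ms.

155.2 ms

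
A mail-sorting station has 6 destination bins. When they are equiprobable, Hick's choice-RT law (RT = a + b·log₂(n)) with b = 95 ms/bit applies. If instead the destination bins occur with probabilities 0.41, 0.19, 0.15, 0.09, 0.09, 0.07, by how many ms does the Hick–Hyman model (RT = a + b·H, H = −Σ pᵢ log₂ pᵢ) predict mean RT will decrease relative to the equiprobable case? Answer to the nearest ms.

28 ms

The RT saving is b·ΔH. Equiprobable H₀ = log₂(6) = 2.5850 bits; with the given probabilities H = 2.2870 bits.
b·(H₀ − H) = 95 × (2.5850 − 2.2870) = 28.30 ms.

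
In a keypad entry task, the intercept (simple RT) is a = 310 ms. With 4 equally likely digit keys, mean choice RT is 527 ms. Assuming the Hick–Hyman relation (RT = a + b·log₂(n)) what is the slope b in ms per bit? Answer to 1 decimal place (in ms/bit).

4 alternatives carry log₂ 4 = 2 bits; the choice cost is 527 − 310 = 217 ms, so b = 217/2 = 108.500 ms/bit.

108.5 ms/bit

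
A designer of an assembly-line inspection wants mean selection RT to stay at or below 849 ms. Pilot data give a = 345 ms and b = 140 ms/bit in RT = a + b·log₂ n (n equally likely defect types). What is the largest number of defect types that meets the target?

12

Information budget: (849 − 345)/140 = 3.6000 bits, so n ≤ 2^3.6000 = 12.126 → at most 12.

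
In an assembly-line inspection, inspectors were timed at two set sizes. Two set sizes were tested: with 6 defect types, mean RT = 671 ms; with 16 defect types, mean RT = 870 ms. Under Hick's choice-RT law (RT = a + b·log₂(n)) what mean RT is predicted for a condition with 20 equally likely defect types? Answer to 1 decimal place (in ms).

Fit slope and intercept:
  b = (870 − 671) / (log₂ 16 − log₂ 6) = 199 / (4 − 2.5850) = 140.632 ms/bit
  a = 671 − 140.632 × 2.5850 = 307.471 ms
Then RT(20) = 307.471 + 140.632 × log₂ 20 = 307.471 + 140.632 × 4.3219 ≈ 915.273 ms.

915.3 ms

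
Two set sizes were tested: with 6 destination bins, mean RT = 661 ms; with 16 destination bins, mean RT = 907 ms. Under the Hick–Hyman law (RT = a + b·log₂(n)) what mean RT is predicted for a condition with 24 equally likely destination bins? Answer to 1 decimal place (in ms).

1008.7 ms

With log₂ n on the abscissa the relation is linear; from the two conditions:
  b = (907 − 661) / (log₂ 16 − log₂ 6) = 246 / (4 − 2.5850) = 173.847 ms/bit
  a = 661 − 173.847 × 2.5850 = 211.612 ms
Then RT(24) = 211.612 + 173.847 × log₂ 24 = 211.612 + 173.847 × 4.5850 ≈ 1008.694 ms.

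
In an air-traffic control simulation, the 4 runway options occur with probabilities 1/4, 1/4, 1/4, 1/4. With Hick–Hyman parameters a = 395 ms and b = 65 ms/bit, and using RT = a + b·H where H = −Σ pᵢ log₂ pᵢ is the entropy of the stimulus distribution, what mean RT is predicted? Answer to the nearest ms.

Each term −pᵢ log₂ pᵢ: 0.25·2 + 0.25·2 + 0.25·2 + 0.25·2; summed, H = 2.000 bits.
Mean RT = a + bH = 395 + 65·2.000 = 525.00 ms.

525 ms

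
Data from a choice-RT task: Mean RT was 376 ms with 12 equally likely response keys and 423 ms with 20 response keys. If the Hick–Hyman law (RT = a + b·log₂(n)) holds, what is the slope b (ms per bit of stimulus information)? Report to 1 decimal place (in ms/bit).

63.8 ms/bit

Slope: b = (423 − 376) / (log₂ 20 − log₂ 12) = 47/0.7370 = 63.775 ms/bit.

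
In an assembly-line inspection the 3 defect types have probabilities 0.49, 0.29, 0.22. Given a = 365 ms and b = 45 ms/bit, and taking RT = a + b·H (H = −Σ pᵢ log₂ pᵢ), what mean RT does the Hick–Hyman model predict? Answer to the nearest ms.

H = 0.49·log₂(1/0.49) + 0.29·log₂(1/0.29) + 0.22·log₂(1/0.22) = 1.5028 bits.
RT = 365 + 45 × 1.5028 = 432.62 ms.

433 ms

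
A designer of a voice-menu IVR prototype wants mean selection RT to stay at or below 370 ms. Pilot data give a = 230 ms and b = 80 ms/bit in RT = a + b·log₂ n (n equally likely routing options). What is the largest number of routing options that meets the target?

Set 230 + 80·log₂ n ≤ 370 → log₂ n ≤ (370 − 230)/80 = 1.7500.
So n ≤ 2^1.7500 = 3.364; the largest integer n is 3.

3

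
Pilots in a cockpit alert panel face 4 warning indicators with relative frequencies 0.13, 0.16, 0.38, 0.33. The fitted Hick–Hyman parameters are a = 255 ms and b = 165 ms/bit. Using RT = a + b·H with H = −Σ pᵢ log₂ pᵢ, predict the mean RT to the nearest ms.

563 ms

H = 0.13·log₂(1/0.13) + 0.16·log₂(1/0.16) + 0.38·log₂(1/0.38) + 0.33·log₂(1/0.33) = 1.8639 bits.
RT = 255 + 165 × 1.8639 = 562.55 ms.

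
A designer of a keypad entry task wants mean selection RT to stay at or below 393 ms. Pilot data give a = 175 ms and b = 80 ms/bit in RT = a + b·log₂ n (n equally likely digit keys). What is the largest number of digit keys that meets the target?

6

80·log₂ n ≤ 393 − 175 = 218, giving log₂ n ≤ 2.7250 and n ≤ 6.612. The largest whole number is 6.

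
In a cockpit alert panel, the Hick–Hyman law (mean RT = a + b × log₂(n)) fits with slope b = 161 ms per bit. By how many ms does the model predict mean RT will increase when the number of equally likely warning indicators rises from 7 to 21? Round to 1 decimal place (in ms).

The intercept a cancels: ΔRT = b·(log₂ n₂ − log₂ n₁) = b·log₂(n₂/n₁).
log₂(21) − log₂(7) = 4.3923 − 2.8074 = 1.5850.
ΔRT = 161 × 1.5850 = 255.179 ms.

255.2 ms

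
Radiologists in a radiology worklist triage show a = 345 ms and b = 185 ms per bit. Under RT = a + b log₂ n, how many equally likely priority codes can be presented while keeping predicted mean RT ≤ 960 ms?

Set 345 + 185·log₂ n ≤ 960 → log₂ n ≤ (960 − 345)/185 = 3.3243.
So n ≤ 2^3.3243 = 10.017; the largest integer n is 10.

10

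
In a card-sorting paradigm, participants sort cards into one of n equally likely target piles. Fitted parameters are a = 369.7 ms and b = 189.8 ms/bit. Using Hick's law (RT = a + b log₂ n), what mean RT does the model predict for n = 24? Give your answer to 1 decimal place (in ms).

1239.9 ms

log₂(24) = 4.5850 bits, so RT = 369.7 + 189.8 × 4.5850 ≈ 1239.926 ms.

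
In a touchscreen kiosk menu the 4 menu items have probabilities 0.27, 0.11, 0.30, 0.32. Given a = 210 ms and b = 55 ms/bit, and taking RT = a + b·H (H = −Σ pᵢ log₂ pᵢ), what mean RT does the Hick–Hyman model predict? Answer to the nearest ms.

315 ms

H = 0.27·log₂(1/0.27) + 0.11·log₂(1/0.11) + 0.30·log₂(1/0.30) + 0.32·log₂(1/0.32) = 1.9074 bits.
RT = 210 + 55 × 1.9074 = 314.91 ms.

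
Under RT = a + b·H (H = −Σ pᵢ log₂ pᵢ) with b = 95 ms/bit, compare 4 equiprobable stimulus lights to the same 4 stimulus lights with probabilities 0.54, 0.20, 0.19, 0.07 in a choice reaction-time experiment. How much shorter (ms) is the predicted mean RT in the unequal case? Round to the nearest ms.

The RT saving is b·ΔH. Equiprobable H₀ = log₂(4) = 2.0000 bits; with the given probabilities H = 1.6682 bits.
b·(H₀ − H) = 95 × (2.0000 − 1.6682) = 31.52 ms.

32 ms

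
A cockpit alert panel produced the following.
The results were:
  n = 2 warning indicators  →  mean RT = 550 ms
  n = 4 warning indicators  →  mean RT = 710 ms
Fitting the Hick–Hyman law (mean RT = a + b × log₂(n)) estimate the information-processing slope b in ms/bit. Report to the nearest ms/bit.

160 ms/bit

b = (RT₂ − RT₁)/(log₂ n₂ − log₂ n₁) = (710 − 550)/(2 − 1) = 160 ms/bit.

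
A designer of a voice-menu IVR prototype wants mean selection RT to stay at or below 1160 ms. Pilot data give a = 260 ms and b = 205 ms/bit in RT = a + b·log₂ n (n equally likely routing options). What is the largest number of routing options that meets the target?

20

Set 260 + 205·log₂ n ≤ 1160 → log₂ n ≤ (1160 − 260)/205 = 4.3902.
So n ≤ 2^4.3902 = 20.970; the largest integer n is 20.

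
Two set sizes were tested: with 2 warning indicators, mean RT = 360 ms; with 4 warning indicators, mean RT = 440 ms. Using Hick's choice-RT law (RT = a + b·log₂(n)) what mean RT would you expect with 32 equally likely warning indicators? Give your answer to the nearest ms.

680 ms

Solve the two-equation system in a and b:
  b = (440 − 360) / (log₂ 4 − log₂ 2) = 80 / (2 − 1) = 80 ms/bit
  a = 360 − 80 × 1 = 280 ms
Then RT(32) = 280 + 80 × log₂ 32 = 280 + 80 × 5 ≈ 680.000 ms.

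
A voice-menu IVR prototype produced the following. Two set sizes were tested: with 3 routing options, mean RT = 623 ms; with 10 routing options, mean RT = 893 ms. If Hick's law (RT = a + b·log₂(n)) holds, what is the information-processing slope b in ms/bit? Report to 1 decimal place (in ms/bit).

The slope on a log₂ axis is (893 − 623) / (3.3219 − 1.5850) = 155.443 ms/bit.

155.4 ms/bit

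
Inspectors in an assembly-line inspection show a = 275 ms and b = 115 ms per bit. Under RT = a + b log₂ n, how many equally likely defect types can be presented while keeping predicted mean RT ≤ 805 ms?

24

115·log₂ n ≤ 805 − 275 = 530, giving log₂ n ≤ 4.6087 and n ≤ 24.398. The largest whole number is 24.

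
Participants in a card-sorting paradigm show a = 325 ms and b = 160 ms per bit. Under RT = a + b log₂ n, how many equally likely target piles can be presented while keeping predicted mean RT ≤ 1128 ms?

32

Information budget: (1128 − 325)/160 = 5.0187 bits, so n ≤ 2^5.0187 = 32.419 → at most 32.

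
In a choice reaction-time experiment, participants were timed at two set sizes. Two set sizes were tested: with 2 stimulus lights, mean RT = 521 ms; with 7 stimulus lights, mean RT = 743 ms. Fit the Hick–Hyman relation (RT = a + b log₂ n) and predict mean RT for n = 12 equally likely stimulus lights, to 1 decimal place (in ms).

Solve the two-equation system in a and b:
  b = (743 − 521) / (log₂ 7 − log₂ 2) = 222 / (2.8074 − 1) = 122.831 ms/bit
  a = 521 − 122.831 × 1 = 398.169 ms
Then RT(12) = 398.169 + 122.831 × log₂ 12 = 398.169 + 122.831 × 3.5850 ≈ 838.515 ms.

838.5 ms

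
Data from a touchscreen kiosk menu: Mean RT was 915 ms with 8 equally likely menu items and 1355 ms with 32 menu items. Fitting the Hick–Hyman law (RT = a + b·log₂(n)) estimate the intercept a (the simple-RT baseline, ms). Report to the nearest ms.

255 ms

The slope on a log₂ axis is (1355 − 915) / (5 − 3) = 220 ms/bit.
a = RT₁ − b·log₂ n₁ = 915 − 220 × 3 = 255.000 ms.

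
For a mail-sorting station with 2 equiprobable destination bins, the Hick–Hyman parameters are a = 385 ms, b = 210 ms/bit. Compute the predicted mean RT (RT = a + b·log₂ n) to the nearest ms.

log₂(2) = 1 bits, so RT = 385 + 210 × 1 ≈ 595.000 ms.

595 ms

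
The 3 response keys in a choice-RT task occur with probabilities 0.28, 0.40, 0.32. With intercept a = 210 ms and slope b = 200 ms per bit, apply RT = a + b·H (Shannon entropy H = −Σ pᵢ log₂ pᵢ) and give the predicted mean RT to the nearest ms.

Entropy contributions −pᵢ log₂ pᵢ: 0.5142, 0.5288, 0.5260; sum H = 1.5690 bits.
RT = a + bH = 210 + 200·1.5690 = 523.81 ms.

524 ms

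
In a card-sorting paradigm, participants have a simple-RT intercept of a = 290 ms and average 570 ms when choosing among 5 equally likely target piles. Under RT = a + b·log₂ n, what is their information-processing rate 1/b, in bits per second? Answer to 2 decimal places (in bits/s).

b = (570 − 290)/log₂ 5 = 280/2.3219 = 120.589 ms per bit = 0.12059 s/bit; the reciprocal is 8.293 bits/s.

8.29 bits/s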